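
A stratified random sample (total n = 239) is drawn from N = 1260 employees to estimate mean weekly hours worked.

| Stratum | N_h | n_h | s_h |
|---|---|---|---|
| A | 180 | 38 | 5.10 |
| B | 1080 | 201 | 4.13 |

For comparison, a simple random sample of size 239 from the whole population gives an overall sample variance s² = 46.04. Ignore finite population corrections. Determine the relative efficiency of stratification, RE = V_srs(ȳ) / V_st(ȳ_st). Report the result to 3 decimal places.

V̂(ȳ_st) = Σ W_h² s_h²/n_h, with W_h = N_h/N and N = 1260:
  stratum A: (180/1260)²·5.10²/38 = 0.0139689
  stratum B: (1080/1260)²·4.13²/201 = 0.0623463
V_st = 0.0763151
V_srs = s²/n = 46.04/239 = 0.192636
Relative efficiency = V_srs / V_st = 0.192636/0.0763151 = 2.5242

RE ≈ 2.524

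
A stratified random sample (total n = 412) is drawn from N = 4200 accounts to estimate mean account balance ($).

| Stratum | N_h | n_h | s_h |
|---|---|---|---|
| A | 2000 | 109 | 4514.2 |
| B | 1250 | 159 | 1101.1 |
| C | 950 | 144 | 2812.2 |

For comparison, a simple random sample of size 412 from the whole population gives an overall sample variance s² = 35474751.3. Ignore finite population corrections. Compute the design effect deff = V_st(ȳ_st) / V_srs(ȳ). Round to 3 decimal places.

deff ≈ 0.533

V̂(ȳ_st) = Σ W_h² s_h²/n_h, with W_h = N_h/N and N = 4200:
  stratum A: (2000/4200)²·4514.2²/109 = 42393.2
  stratum B: (1250/4200)²·1101.1²/159 = 675.426
  stratum C: (950/4200)²·2812.2²/144 = 2809.82
V_st = 45878.5
V_srs = s²/n = 35474751.3/412 = 86103.8
deff = V_st / V_srs = 45878.5/86103.8 = 0.5328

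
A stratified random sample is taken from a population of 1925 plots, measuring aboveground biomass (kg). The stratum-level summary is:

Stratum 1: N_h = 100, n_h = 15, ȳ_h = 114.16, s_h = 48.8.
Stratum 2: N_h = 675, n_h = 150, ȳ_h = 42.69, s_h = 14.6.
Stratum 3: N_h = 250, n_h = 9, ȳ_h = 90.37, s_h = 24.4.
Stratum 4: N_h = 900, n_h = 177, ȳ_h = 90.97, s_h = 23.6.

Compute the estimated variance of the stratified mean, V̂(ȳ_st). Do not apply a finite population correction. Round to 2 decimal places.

V̂(ȳ_st) ≈ 2.41

V̂(ȳ_st) = Σ W_h² s_h²/n_h, with W_h = N_h/N and N = 1925:
  stratum 1: (100/1925)²·48.8²/15 = 0.428437
  stratum 2: (675/1925)²·14.6²/150 = 0.174727
  stratum 3: (250/1925)²·24.4²/9 = 1.11572
  stratum 4: (900/1925)²·23.6²/177 = 0.687819
V̂(ȳ_st) = 2.4067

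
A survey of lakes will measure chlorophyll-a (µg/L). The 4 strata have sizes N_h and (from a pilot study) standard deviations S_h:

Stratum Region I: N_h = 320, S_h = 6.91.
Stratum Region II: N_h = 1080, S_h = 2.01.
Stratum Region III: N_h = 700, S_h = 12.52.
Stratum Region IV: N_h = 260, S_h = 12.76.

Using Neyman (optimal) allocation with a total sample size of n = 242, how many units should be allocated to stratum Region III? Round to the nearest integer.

Neyman allocation: n_h = n · N_h S_h / Σ N_i S_i, with n = 242.
  stratum Region I: N_h·S_h = 320·6.91 = 2211.20
  stratum Region II: N_h·S_h = 1080·2.01 = 2170.80
  stratum Region III: N_h·S_h = 700·12.52 = 8764.00
  stratum Region IV: N_h·S_h = 260·12.76 = 3317.60
Σ N_h S_h = 16463.60
n for stratum Region III = 242·8764.00/16463.60 = 128.823 → 129

129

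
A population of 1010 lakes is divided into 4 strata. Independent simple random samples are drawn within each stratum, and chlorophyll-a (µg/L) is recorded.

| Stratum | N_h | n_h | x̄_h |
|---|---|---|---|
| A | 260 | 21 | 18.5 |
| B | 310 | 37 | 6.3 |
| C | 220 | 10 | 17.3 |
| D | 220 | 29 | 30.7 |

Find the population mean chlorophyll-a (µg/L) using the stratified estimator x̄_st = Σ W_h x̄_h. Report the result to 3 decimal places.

N = Σ N_h = 1010. Stratum weights W_h = N_h/N.
x̄_st = (260·18.5 + 310·6.3 + 220·17.3 + 220·30.7) / 1010 = 17.15149

x̄_st ≈ 17.151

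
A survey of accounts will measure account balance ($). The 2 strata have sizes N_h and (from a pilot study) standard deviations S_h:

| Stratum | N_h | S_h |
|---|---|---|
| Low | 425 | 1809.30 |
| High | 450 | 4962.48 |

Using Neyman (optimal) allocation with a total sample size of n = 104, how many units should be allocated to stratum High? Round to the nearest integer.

77

Neyman allocation: n_h = n · N_h S_h / Σ N_i S_i, with n = 104.
  stratum Low: N_h·S_h = 425·1809.30 = 768952.50
  stratum High: N_h·S_h = 450·4962.48 = 2233116.00
Σ N_h S_h = 3002068.50
n for stratum High = 104·2233116.00/3002068.50 = 77.361 → 77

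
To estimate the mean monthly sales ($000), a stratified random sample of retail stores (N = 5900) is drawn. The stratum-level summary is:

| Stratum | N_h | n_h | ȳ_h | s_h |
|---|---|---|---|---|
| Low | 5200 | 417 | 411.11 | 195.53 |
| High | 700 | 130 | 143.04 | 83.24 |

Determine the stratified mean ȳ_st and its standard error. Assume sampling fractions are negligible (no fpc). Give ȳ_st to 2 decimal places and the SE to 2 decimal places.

ȳ_st = Σ W_h ȳ_h = (5200·411.11 + 700·143.04)/5900 = 379.30508
V̂(ȳ_st) = Σ W_h² s_h²/n_h, with W_h = N_h/N and N = 5900:
  stratum Low: (5200/5900)²·195.53²/417 = 71.2186
  stratum High: (700/5900)²·83.24²/130 = 0.750262
V̂(ȳ_st) = 71.9689
SE(ȳ_st) = √71.9689 = 8.48345

ȳ_st ≈ 379.31, SE ≈ 8.48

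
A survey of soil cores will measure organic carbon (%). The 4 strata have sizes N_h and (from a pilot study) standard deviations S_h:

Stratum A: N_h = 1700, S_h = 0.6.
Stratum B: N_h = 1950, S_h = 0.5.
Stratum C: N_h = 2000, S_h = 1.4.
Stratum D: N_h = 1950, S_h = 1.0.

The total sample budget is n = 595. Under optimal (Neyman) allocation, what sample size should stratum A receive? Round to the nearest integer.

90

Neyman allocation: n_h = n · N_h S_h / Σ N_i S_i, with n = 595.
  stratum A: N_h·S_h = 1700·0.6 = 1020.00
  stratum B: N_h·S_h = 1950·0.5 = 975.00
  stratum C: N_h·S_h = 2000·1.4 = 2800.00
  stratum D: N_h·S_h = 1950·1.0 = 1950.00
Σ N_h S_h = 6745.00
n for stratum A = 595·1020.00/6745.00 = 89.978 → 90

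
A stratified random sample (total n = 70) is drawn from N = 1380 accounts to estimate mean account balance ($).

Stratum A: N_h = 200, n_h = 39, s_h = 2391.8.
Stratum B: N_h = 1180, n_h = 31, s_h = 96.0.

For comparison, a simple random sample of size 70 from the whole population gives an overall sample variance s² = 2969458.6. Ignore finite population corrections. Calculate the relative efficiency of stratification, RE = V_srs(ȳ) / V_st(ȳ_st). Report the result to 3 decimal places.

RE ≈ 12.861

V̂(ȳ_st) = Σ W_h² s_h²/n_h, with W_h = N_h/N and N = 1380:
  stratum A: (200/1380)²·2391.8²/39 = 3080.97
  stratum B: (1180/1380)²·96.0²/31 = 217.363
V_st = 3298.33
V_srs = s²/n = 2969458.6/70 = 42420.8
Relative efficiency = V_srs / V_st = 42420.8/3298.33 = 12.8613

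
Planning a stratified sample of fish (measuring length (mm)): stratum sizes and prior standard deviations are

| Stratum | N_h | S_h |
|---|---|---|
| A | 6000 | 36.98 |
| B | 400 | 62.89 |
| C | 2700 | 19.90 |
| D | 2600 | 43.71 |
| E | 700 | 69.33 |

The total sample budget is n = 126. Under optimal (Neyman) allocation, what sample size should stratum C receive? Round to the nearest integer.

Neyman allocation: n_h = n · N_h S_h / Σ N_i S_i, with n = 126.
  stratum A: N_h·S_h = 6000·36.98 = 221880.00
  stratum B: N_h·S_h = 400·62.89 = 25156.00
  stratum C: N_h·S_h = 2700·19.90 = 53730.00
  stratum D: N_h·S_h = 2600·43.71 = 113646.00
  stratum E: N_h·S_h = 700·69.33 = 48531.00
Σ N_h S_h = 462943.00
n for stratum C = 126·53730.00/462943.00 = 14.624 → 15

15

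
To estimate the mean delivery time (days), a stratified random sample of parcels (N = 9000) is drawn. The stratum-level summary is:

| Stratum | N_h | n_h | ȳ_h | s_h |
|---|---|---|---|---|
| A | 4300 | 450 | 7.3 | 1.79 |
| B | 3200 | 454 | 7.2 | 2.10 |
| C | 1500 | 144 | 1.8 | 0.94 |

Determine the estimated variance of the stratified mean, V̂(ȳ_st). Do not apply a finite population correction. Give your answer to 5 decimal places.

V̂(ȳ_st) = Σ W_h² s_h²/n_h, with W_h = N_h/N and N = 9000:
  stratum A: (4300/9000)²·1.79²/450 = 0.00162534
  stratum B: (3200/9000)²·2.10²/454 = 0.001228
  stratum C: (1500/9000)²·0.94²/144 = 0.000170448
V̂(ȳ_st) = 0.00302379

V̂(ȳ_st) ≈ 0.00302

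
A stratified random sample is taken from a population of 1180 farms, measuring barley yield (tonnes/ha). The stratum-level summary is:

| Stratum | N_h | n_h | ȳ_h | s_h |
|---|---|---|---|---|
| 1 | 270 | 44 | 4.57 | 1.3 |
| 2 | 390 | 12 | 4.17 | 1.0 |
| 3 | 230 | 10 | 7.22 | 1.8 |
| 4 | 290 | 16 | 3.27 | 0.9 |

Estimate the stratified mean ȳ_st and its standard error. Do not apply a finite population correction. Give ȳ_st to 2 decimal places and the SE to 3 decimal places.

ȳ_st ≈ 4.63, SE ≈ 0.163

ȳ_st = Σ W_h ȳ_h = (270·4.57 + 390·4.17 + 230·7.22 + 290·3.27)/1180 = 4.63483
V̂(ȳ_st) = Σ W_h² s_h²/n_h, with W_h = N_h/N and N = 1180:
  stratum 1: (270/1180)²·1.3²/44 = 0.00201093
  stratum 2: (390/1180)²·1.0²/12 = 0.00910299
  stratum 3: (230/1180)²·1.8²/10 = 0.0123094
  stratum 4: (290/1180)²·0.9²/16 = 0.00305772
V̂(ȳ_st) = 0.026481
SE(ȳ_st) = √0.026481 = 0.16273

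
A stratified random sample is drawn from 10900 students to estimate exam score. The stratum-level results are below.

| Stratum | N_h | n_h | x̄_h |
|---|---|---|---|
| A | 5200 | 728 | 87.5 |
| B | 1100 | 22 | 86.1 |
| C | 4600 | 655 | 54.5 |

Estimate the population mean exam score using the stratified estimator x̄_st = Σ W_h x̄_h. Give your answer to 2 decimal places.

x̄_st ≈ 73.43

N = Σ N_h = 10900. Stratum weights W_h = N_h/N.
x̄_st = (5200·87.5 + 1100·86.1 + 4600·54.5) / 10900 = 73.4321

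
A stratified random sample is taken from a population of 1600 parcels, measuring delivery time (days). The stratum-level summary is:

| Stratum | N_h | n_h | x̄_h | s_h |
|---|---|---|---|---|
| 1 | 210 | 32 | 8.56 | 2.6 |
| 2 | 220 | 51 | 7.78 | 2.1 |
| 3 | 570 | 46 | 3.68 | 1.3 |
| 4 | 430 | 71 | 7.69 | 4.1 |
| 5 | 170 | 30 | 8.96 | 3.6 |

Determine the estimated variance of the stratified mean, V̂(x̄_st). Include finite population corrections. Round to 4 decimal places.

V̂(x̄_st) = Σ W_h² (1 − n_h/N_h) s_h²/n_h, with W_h = N_h/N and N = 1600:
  stratum 1: (210/1600)²·(1 − 32/210)·2.6²/32 = 0.00308458
  stratum 2: (220/1600)²·(1 − 51/220)·2.1²/51 = 0.00125585
  stratum 3: (570/1600)²·(1 − 46/570)·1.3²/46 = 0.00428642
  stratum 4: (430/1600)²·(1 − 71/430)·4.1²/71 = 0.0142768
  stratum 5: (170/1600)²·(1 − 30/170)·3.6²/30 = 0.00401625
V̂(x̄_st) = 0.02692

V̂(x̄_st) ≈ 0.0269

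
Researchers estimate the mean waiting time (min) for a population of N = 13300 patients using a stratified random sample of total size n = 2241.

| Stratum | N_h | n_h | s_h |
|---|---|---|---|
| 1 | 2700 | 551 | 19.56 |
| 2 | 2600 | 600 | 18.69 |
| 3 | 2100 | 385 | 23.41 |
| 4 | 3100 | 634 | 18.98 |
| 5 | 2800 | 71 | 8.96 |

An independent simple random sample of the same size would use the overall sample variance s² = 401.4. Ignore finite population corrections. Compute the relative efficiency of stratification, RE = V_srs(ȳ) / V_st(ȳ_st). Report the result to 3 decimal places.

V̂(ȳ_st) = Σ W_h² s_h²/n_h, with W_h = N_h/N and N = 13300:
  stratum 1: (2700/13300)²·19.56²/551 = 0.0286161
  stratum 2: (2600/13300)²·18.69²/600 = 0.022249
  stratum 3: (2100/13300)²·23.41²/385 = 0.0354877
  stratum 4: (3100/13300)²·18.98²/634 = 0.030869
  stratum 5: (2800/13300)²·8.96²/71 = 0.0501153
V_st = 0.167337
V_srs = s²/n = 401.4/2241 = 0.179116
Relative efficiency = V_srs / V_st = 0.179116/0.167337 = 1.0704

RE ≈ 1.070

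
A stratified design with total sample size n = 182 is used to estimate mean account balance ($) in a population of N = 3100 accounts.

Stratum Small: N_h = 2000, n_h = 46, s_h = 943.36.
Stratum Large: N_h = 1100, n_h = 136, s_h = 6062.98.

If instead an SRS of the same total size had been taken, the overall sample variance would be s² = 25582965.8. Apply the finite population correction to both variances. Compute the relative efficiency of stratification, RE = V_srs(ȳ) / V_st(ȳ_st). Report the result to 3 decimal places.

RE ≈ 3.510

V̂(ȳ_st) = Σ W_h² (1 − n_h/N_h) s_h²/n_h, with W_h = N_h/N and N = 3100:
  stratum Small: (2000/3100)²·(1 − 46/2000)·943.36²/46 = 7867.35
  stratum Large: (1100/3100)²·(1 − 136/1100)·6062.98²/136 = 29824.9
V_st = 37692.3
V_srs = (1 − 182/3100)·25582965.8/182 = 132313
Relative efficiency = V_srs / V_st = 132313/37692.3 = 3.5104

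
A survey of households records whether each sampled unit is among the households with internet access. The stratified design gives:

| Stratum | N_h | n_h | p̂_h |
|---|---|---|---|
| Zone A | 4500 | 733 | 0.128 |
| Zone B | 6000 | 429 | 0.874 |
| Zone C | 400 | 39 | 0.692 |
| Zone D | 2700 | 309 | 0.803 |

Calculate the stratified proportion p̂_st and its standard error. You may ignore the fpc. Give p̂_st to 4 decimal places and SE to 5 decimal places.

N = 13600; stratum weights W_h = N_h/N.
p̂_st = Σ W_h p̂_h = (4500·0.128 + 6000·0.874 + 400·0.692 + 2700·0.803)/13600 = 0.60771
V̂(p̂_st) = Σ W_h² p̂_h(1−p̂_h)/(n_h−1):
  stratum Zone A: (4500/13600)²·0.128·0.872/732 = 1.66941e-05
  stratum Zone B: (6000/13600)²·0.874·0.126/428 = 5.00798e-05
  stratum Zone C: (400/13600)²·0.692·0.308/38 = 4.85194e-06
  stratum Zone D: (2700/13600)²·0.803·0.197/308 = 2.02433e-05
V̂(p̂_st) = 9.18691e-05; SE = √V̂ = 0.00958484

p̂_st ≈ 0.6077, SE ≈ 0.00958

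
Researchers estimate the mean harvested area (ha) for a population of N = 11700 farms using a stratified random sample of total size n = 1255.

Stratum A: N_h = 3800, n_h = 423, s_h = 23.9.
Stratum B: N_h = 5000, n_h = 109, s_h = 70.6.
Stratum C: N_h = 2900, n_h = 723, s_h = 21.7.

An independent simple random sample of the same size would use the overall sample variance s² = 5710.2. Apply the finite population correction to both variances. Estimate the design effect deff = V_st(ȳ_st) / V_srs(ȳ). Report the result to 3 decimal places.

V̂(ȳ_st) = Σ W_h² (1 − n_h/N_h) s_h²/n_h, with W_h = N_h/N and N = 11700:
  stratum A: (3800/11700)²·(1 − 423/3800)·23.9²/423 = 0.12659
  stratum B: (5000/11700)²·(1 − 109/5000)·70.6²/109 = 8.16919
  stratum C: (2900/11700)²·(1 − 723/2900)·21.7²/723 = 0.0300376
V_st = 8.32581
V_srs = (1 − 1255/11700)·5710.2/1255 = 4.06191
deff = V_st / V_srs = 8.32581/4.06191 = 2.0497

deff ≈ 2.050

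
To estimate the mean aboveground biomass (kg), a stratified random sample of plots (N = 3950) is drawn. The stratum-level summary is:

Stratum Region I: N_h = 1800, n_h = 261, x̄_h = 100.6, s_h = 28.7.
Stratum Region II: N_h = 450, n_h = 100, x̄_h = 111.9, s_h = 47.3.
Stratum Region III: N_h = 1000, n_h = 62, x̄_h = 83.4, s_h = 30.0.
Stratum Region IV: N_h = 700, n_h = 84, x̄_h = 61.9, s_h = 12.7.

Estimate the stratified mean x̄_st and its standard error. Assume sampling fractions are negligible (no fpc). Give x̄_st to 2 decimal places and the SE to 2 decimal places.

x̄_st ≈ 90.67, SE ≈ 1.39

x̄_st = Σ W_h x̄_h = (1800·100.6 + 450·111.9 + 1000·83.4 + 700·61.9)/3950 = 90.67468
V̂(x̄_st) = Σ W_h² s_h²/n_h, with W_h = N_h/N and N = 3950:
  stratum Region I: (1800/3950)²·28.7²/261 = 0.655351
  stratum Region II: (450/3950)²·47.3²/100 = 0.290371
  stratum Region III: (1000/3950)²·30.0²/62 = 0.930372
  stratum Region IV: (700/3950)²·12.7²/84 = 0.0603018
V̂(x̄_st) = 1.9364
SE(x̄_st) = √1.9364 = 1.39154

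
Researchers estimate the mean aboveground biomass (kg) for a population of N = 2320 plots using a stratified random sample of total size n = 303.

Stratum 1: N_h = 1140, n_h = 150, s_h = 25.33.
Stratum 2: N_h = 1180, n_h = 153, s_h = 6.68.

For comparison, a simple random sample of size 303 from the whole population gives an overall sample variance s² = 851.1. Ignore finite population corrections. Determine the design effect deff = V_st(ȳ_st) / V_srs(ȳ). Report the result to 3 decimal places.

V̂(ȳ_st) = Σ W_h² s_h²/n_h, with W_h = N_h/N and N = 2320:
  stratum 1: (1140/2320)²·25.33²/150 = 1.03279
  stratum 2: (1180/2320)²·6.68²/153 = 0.0754483
V_st = 1.10824
V_srs = s²/n = 851.1/303 = 2.80891
deff = V_st / V_srs = 1.10824/2.80891 = 0.3945

deff ≈ 0.395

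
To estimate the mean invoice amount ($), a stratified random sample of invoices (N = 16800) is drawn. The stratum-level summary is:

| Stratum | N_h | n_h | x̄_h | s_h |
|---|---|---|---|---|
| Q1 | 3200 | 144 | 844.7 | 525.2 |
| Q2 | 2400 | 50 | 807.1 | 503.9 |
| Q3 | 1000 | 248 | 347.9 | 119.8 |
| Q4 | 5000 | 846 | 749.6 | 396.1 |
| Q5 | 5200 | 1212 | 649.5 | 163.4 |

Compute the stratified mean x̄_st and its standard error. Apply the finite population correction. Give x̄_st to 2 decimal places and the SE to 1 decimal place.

x̄_st = Σ W_h x̄_h = (3200·844.7 + 2400·807.1 + 1000·347.9 + 5000·749.6 + 5200·649.5)/16800 = 721.03452
V̂(x̄_st) = Σ W_h² (1 − n_h/N_h) s_h²/n_h, with W_h = N_h/N and N = 16800:
  stratum Q1: (3200/16800)²·(1 − 144/3200)·525.2²/144 = 66.37
  stratum Q2: (2400/16800)²·(1 − 50/2400)·503.9²/50 = 101.48
  stratum Q3: (1000/16800)²·(1 − 248/1000)·119.8²/248 = 0.154192
  stratum Q4: (5000/16800)²·(1 − 846/5000)·396.1²/846 = 13.6476
  stratum Q5: (5200/16800)²·(1 − 1212/5200)·163.4²/1212 = 1.61861
V̂(x̄_st) = 183.27
SE(x̄_st) = √183.27 = 13.5377

x̄_st ≈ 721.03, SE ≈ 13.5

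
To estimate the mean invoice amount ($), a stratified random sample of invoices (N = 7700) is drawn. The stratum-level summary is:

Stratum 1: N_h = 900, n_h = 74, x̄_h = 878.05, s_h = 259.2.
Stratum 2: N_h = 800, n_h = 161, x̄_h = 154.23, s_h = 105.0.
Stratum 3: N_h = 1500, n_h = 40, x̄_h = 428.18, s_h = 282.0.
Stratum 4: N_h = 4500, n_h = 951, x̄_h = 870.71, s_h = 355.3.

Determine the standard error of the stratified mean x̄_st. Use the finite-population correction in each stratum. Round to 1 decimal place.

SE(x̄_st) ≈ 11.0

V̂(x̄_st) = Σ W_h² (1 − n_h/N_h) s_h²/n_h, with W_h = N_h/N and N = 7700:
  stratum 1: (900/7700)²·(1 − 74/900)·259.2²/74 = 11.3836
  stratum 2: (800/7700)²·(1 − 161/800)·105.0²/161 = 0.590421
  stratum 3: (1500/7700)²·(1 − 40/1500)·282.0²/40 = 73.4346
  stratum 4: (4500/7700)²·(1 − 951/4500)·355.3²/951 = 35.7558
V̂(x̄_st) = 121.164
SE(x̄_st) = √121.164 = 11.0075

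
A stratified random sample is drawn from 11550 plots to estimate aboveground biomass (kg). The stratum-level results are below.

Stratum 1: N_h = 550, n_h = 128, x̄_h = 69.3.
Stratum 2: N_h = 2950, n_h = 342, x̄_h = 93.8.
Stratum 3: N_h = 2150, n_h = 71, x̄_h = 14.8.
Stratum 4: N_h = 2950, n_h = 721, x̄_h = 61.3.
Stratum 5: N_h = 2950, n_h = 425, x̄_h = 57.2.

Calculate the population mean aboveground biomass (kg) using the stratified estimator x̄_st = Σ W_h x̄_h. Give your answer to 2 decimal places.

N = Σ N_h = 11550. Stratum weights W_h = N_h/N.
x̄_st = (550·69.3 + 2950·93.8 + 2150·14.8 + 2950·61.3 + 2950·57.2) / 11550 = 60.2788

x̄_st ≈ 60.28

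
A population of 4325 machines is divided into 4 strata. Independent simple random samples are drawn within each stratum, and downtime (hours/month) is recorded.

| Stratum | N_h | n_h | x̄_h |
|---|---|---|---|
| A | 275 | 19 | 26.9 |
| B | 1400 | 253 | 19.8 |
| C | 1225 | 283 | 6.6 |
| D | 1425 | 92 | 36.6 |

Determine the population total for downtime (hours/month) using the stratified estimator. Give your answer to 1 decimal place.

τ̂_st = Σ N_h x̄_h = 275·26.9 + 1400·19.8 + 1225·6.6 + 1425·36.6 = 95357.5

τ̂_st ≈ 95357.5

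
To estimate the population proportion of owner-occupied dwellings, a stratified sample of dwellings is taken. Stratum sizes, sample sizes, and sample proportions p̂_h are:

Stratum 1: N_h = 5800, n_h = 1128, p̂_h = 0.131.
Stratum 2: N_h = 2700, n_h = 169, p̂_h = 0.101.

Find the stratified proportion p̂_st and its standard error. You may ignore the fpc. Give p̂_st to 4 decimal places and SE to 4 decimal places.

p̂_st ≈ 0.1215, SE ≈ 0.0101

N = 8500; stratum weights W_h = N_h/N.
p̂_st = Σ W_h p̂_h = (5800·0.131 + 2700·0.101)/8500 = 0.12147
V̂(p̂_st) = Σ W_h² p̂_h(1−p̂_h)/(n_h−1):
  stratum 1: (5800/8500)²·0.131·0.869/1127 = 4.70311e-05
  stratum 2: (2700/8500)²·0.101·0.899/168 = 5.45333e-05
V̂(p̂_st) = 0.000101564; SE = √V̂ = 0.0100779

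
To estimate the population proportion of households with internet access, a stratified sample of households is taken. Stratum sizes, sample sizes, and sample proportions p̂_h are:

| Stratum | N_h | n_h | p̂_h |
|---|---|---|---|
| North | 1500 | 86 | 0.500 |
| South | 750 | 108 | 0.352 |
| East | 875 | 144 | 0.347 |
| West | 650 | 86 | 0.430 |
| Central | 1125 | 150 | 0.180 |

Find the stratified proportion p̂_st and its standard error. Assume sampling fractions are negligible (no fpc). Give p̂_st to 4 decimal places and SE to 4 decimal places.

p̂_st ≈ 0.3673, SE ≈ 0.0219

N = 4900; stratum weights W_h = N_h/N.
p̂_st = Σ W_h p̂_h = (1500·0.500 + 750·0.352 + 875·0.347 + 650·0.430 + 1125·0.180)/4900 = 0.36727
V̂(p̂_st) = Σ W_h² p̂_h(1−p̂_h)/(n_h−1):
  stratum North: (1500/4900)²·0.500·0.500/85 = 0.00027562
  stratum South: (750/4900)²·0.352·0.648/107 = 4.99418e-05
  stratum East: (875/4900)²·0.347·0.653/143 = 5.05278e-05
  stratum West: (650/4900)²·0.430·0.570/85 = 5.0741e-05
  stratum Central: (1125/4900)²·0.180·0.820/149 = 5.22171e-05
V̂(p̂_st) = 0.000479048; SE = √V̂ = 0.0218872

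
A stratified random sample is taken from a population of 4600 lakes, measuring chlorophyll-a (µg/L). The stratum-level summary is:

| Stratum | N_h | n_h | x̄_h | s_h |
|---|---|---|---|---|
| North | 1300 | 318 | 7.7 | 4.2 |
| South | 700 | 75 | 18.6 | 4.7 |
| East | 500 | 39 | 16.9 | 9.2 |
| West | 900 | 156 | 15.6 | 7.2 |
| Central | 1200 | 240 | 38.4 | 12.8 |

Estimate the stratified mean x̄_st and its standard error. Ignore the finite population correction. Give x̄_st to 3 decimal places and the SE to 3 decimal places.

x̄_st = Σ W_h x̄_h = (1300·7.7 + 700·18.6 + 500·16.9 + 900·15.6 + 1200·38.4)/4600 = 19.91304
V̂(x̄_st) = Σ W_h² s_h²/n_h, with W_h = N_h/N and N = 4600:
  stratum North: (1300/4600)²·4.2²/318 = 0.0044304
  stratum South: (700/4600)²·4.7²/75 = 0.00682048
  stratum East: (500/4600)²·9.2²/39 = 0.025641
  stratum West: (900/4600)²·7.2²/156 = 0.0127207
  stratum Central: (1200/4600)²·12.8²/240 = 0.0464575
V̂(x̄_st) = 0.09607
SE(x̄_st) = √0.09607 = 0.309952

x̄_st ≈ 19.913, SE ≈ 0.310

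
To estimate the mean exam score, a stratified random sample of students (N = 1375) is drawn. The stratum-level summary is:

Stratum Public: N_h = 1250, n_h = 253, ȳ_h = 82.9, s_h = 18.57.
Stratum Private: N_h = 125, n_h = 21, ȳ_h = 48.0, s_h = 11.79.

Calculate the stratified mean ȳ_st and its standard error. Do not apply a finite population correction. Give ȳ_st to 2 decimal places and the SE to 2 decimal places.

ȳ_st ≈ 79.73, SE ≈ 1.09

ȳ_st = Σ W_h ȳ_h = (1250·82.9 + 125·48.0)/1375 = 79.72727
V̂(ȳ_st) = Σ W_h² s_h²/n_h, with W_h = N_h/N and N = 1375:
  stratum Public: (1250/1375)²·18.57²/253 = 1.12647
  stratum Private: (125/1375)²·11.79²/21 = 0.0547045
V̂(ȳ_st) = 1.18117
SE(ȳ_st) = √1.18117 = 1.08682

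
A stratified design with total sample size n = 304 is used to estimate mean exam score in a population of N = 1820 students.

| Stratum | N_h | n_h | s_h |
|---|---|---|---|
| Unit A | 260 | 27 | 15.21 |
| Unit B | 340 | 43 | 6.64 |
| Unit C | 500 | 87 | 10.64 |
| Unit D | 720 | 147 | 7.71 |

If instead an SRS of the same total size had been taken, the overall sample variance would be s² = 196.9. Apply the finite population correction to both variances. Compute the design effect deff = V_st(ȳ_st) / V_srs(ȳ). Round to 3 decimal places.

deff ≈ 0.592

V̂(ȳ_st) = Σ W_h² (1 − n_h/N_h) s_h²/n_h, with W_h = N_h/N and N = 1820:
  stratum Unit A: (260/1820)²·(1 − 27/260)·15.21²/27 = 0.156704
  stratum Unit B: (340/1820)²·(1 − 43/340)·6.64²/43 = 0.0312579
  stratum Unit C: (500/1820)²·(1 − 87/500)·10.64²/87 = 0.0811225
  stratum Unit D: (720/1820)²·(1 − 147/720)·7.71²/147 = 0.0503658
V_st = 0.319451
V_srs = (1 − 304/1820)·196.9/304 = 0.539511
deff = V_st / V_srs = 0.319451/0.539511 = 0.5921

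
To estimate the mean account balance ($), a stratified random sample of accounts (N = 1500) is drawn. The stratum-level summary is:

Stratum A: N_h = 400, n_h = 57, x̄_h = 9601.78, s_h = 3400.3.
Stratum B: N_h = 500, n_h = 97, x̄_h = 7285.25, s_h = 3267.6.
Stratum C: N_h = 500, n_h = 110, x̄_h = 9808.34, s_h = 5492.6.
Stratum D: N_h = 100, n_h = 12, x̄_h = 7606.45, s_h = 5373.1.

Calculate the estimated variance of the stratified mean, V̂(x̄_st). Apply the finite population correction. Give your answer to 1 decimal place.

V̂(x̄_st) ≈ 55405.5

V̂(x̄_st) = Σ W_h² (1 − n_h/N_h) s_h²/n_h, with W_h = N_h/N and N = 1500:
  stratum A: (400/1500)²·(1 − 57/400)·3400.3²/57 = 12368.9
  stratum B: (500/1500)²·(1 − 97/500)·3267.6²/97 = 9857.77
  stratum C: (500/1500)²·(1 − 110/500)·5492.6²/110 = 23769.2
  stratum D: (100/1500)²·(1 − 12/100)·5373.1²/12 = 9409.55
V̂(x̄_st) = 55405.5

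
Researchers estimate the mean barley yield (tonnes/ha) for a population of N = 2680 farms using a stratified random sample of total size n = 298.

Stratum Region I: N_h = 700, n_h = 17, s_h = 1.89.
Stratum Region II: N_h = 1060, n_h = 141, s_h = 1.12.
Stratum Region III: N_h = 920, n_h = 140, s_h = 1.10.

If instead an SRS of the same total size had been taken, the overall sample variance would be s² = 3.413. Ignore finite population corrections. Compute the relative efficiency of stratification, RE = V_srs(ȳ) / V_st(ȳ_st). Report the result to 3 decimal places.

V̂(ȳ_st) = Σ W_h² s_h²/n_h, with W_h = N_h/N and N = 2680:
  stratum Region I: (700/2680)²·1.89²/17 = 0.0143351
  stratum Region II: (1060/2680)²·1.12²/141 = 0.00139174
  stratum Region III: (920/2680)²·1.10²/140 = 0.00101851
V_st = 0.0167454
V_srs = s²/n = 3.413/298 = 0.011453
Relative efficiency = V_srs / V_st = 0.011453/0.0167454 = 0.6840

RE ≈ 0.684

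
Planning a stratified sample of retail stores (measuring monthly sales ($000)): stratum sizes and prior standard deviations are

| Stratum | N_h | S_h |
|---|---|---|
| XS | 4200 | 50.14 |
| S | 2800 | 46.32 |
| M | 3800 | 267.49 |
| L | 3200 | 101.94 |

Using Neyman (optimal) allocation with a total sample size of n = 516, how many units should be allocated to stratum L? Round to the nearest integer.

Neyman allocation: n_h = n · N_h S_h / Σ N_i S_i, with n = 516.
  stratum XS: N_h·S_h = 4200·50.14 = 210588.00
  stratum S: N_h·S_h = 2800·46.32 = 129696.00
  stratum M: N_h·S_h = 3800·267.49 = 1016462.00
  stratum L: N_h·S_h = 3200·101.94 = 326208.00
Σ N_h S_h = 1682954.00
n for stratum L = 516·326208.00/1682954.00 = 100.017 → 100

100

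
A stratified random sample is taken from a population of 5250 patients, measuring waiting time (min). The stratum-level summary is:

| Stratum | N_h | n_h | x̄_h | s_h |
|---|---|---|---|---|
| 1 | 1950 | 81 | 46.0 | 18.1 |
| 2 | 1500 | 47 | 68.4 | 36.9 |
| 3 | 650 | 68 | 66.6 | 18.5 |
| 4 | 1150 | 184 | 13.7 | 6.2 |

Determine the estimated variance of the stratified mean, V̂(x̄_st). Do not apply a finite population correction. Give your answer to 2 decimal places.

V̂(x̄_st) = Σ W_h² s_h²/n_h, with W_h = N_h/N and N = 5250:
  stratum 1: (1950/5250)²·18.1²/81 = 0.557985
  stratum 2: (1500/5250)²·36.9²/47 = 2.36493
  stratum 3: (650/5250)²·18.5²/68 = 0.0771512
  stratum 4: (1150/5250)²·6.2²/184 = 0.010024
V̂(x̄_st) = 3.01009

V̂(x̄_st) ≈ 3.01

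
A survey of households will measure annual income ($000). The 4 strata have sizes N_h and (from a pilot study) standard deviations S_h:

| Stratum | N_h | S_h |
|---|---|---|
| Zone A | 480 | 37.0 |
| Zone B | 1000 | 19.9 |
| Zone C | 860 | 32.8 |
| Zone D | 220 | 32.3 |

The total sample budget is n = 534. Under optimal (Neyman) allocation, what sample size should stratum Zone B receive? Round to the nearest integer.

Neyman allocation: n_h = n · N_h S_h / Σ N_i S_i, with n = 534.
  stratum Zone A: N_h·S_h = 480·37.0 = 17760.00
  stratum Zone B: N_h·S_h = 1000·19.9 = 19900.00
  stratum Zone C: N_h·S_h = 860·32.8 = 28208.00
  stratum Zone D: N_h·S_h = 220·32.3 = 7106.00
Σ N_h S_h = 72974.00
n for stratum Zone B = 534·19900.00/72974.00 = 145.622 → 146

146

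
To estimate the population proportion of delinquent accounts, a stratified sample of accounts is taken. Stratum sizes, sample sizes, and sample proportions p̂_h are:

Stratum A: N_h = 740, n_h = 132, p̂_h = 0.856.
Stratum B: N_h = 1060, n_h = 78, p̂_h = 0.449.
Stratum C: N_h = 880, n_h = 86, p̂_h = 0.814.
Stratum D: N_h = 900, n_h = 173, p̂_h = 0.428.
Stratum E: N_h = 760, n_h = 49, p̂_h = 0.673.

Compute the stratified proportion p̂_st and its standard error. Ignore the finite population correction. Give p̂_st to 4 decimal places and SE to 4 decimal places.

p̂_st ≈ 0.6273, SE ≈ 0.0222

N = 4340; stratum weights W_h = N_h/N.
p̂_st = Σ W_h p̂_h = (740·0.856 + 1060·0.449 + 880·0.814 + 900·0.428 + 760·0.673)/4340 = 0.62728
V̂(p̂_st) = Σ W_h² p̂_h(1−p̂_h)/(n_h−1):
  stratum A: (740/4340)²·0.856·0.144/131 = 2.73558e-05
  stratum B: (1060/4340)²·0.449·0.551/77 = 0.000191664
  stratum C: (880/4340)²·0.814·0.186/85 = 7.32326e-05
  stratum D: (900/4340)²·0.428·0.572/172 = 6.12092e-05
  stratum E: (760/4340)²·0.673·0.327/48 = 0.000140595
V̂(p̂_st) = 0.000494056; SE = √V̂ = 0.0222274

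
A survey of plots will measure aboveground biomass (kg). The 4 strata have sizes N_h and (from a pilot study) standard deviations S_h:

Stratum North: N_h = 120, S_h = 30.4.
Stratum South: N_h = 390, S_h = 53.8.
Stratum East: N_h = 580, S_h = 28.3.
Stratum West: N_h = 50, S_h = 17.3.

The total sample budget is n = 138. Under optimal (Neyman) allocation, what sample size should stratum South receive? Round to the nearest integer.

Neyman allocation: n_h = n · N_h S_h / Σ N_i S_i, with n = 138.
  stratum North: N_h·S_h = 120·30.4 = 3648.00
  stratum South: N_h·S_h = 390·53.8 = 20982.00
  stratum East: N_h·S_h = 580·28.3 = 16414.00
  stratum West: N_h·S_h = 50·17.3 = 865.00
Σ N_h S_h = 41909.00
n for stratum South = 138·20982.00/41909.00 = 69.091 → 69

69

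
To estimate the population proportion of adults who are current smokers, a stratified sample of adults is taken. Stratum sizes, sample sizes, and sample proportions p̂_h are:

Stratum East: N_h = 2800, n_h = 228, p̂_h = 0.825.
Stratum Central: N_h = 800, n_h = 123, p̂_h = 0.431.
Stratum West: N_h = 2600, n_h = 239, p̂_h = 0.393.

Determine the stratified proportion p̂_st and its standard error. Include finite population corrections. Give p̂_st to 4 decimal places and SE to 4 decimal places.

N = 6200; stratum weights W_h = N_h/N.
p̂_st = Σ W_h p̂_h = (2800·0.825 + 800·0.431 + 2600·0.393)/6200 = 0.59300
V̂(p̂_st) = Σ W_h² (1 − n_h/N_h) p̂_h(1−p̂_h)/(n_h−1):
  stratum East: (2800/6200)²·(1 − 228/2800)·0.825·0.175/227 = 0.000119155
  stratum Central: (800/6200)²·(1 − 123/800)·0.431·0.569/122 = 2.83221e-05
  stratum West: (2600/6200)²·(1 − 239/2600)·0.393·0.607/238 = 0.000160063
V̂(p̂_st) = 0.00030754; SE = √V̂ = 0.0175368

p̂_st ≈ 0.5930, SE ≈ 0.0175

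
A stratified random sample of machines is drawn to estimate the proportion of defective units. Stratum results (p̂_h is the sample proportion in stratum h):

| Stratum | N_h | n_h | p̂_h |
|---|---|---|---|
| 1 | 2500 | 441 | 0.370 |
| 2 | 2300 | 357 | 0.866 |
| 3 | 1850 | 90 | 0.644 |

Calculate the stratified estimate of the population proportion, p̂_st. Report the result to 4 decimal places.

p̂_st ≈ 0.6178

N = 6650; stratum weights W_h = N_h/N.
p̂_st = Σ W_h p̂_h = (2500·0.370 + 2300·0.866 + 1850·0.644)/6650 = 0.61777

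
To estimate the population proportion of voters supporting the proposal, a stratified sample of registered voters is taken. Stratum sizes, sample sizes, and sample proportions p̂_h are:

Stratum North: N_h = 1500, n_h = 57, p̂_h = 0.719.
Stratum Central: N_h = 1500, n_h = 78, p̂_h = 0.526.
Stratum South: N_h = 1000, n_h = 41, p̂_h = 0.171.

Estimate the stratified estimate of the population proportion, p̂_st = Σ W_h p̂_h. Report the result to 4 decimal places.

N = 4000; stratum weights W_h = N_h/N.
p̂_st = Σ W_h p̂_h = (1500·0.719 + 1500·0.526 + 1000·0.171)/4000 = 0.50962

p̂_st ≈ 0.5096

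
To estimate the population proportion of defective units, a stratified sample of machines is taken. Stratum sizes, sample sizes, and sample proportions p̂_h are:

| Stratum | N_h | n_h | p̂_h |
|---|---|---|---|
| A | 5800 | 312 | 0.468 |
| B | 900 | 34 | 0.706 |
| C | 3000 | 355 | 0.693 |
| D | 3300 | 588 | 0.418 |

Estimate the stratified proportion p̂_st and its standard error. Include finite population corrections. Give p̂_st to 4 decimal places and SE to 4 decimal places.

p̂_st ≈ 0.5237, SE ≈ 0.0152

N = 13000; stratum weights W_h = N_h/N.
p̂_st = Σ W_h p̂_h = (5800·0.468 + 900·0.706 + 3000·0.693 + 3300·0.418)/13000 = 0.52371
V̂(p̂_st) = Σ W_h² (1 − n_h/N_h) p̂_h(1−p̂_h)/(n_h−1):
  stratum A: (5800/13000)²·(1 − 312/5800)·0.468·0.532/311 = 0.000150783
  stratum B: (900/13000)²·(1 − 34/900)·0.706·0.294/33 = 2.90076e-05
  stratum C: (3000/13000)²·(1 − 355/3000)·0.693·0.307/354 = 2.82182e-05
  stratum D: (3300/13000)²·(1 − 588/3300)·0.418·0.582/587 = 2.19471e-05
V̂(p̂_st) = 0.000229956; SE = √V̂ = 0.0151643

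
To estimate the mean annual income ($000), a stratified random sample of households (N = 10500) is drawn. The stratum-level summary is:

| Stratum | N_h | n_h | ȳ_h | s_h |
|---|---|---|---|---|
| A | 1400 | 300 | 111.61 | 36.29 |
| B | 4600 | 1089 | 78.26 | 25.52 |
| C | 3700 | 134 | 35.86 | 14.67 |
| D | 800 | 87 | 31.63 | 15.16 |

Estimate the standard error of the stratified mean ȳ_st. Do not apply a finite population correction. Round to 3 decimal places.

SE(ȳ_st) ≈ 0.638

V̂(ȳ_st) = Σ W_h² s_h²/n_h, with W_h = N_h/N and N = 10500:
  stratum A: (1400/10500)²·36.29²/300 = 0.0780423
  stratum B: (4600/10500)²·25.52²/1089 = 0.114781
  stratum C: (3700/10500)²·14.67²/134 = 0.199425
  stratum D: (800/10500)²·15.16²/87 = 0.0153349
V̂(ȳ_st) = 0.407584
SE(ȳ_st) = √0.407584 = 0.638423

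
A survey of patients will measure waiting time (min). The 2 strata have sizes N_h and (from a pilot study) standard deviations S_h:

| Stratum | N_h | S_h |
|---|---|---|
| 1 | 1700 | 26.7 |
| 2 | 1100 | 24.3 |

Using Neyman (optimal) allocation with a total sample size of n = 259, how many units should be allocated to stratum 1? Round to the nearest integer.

163

Neyman allocation: n_h = n · N_h S_h / Σ N_i S_i, with n = 259.
  stratum 1: N_h·S_h = 1700·26.7 = 45390.00
  stratum 2: N_h·S_h = 1100·24.3 = 26730.00
Σ N_h S_h = 72120.00
n for stratum 1 = 259·45390.00/72120.00 = 163.006 → 163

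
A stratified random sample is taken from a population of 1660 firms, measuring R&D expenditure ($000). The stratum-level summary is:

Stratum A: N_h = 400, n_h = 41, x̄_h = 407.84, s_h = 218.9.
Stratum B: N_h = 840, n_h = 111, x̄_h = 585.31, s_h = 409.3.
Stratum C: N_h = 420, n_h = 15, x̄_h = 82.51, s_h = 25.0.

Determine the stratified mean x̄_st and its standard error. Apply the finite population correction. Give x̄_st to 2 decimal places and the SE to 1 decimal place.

x̄_st ≈ 415.33, SE ≈ 20.0

x̄_st = Σ W_h x̄_h = (400·407.84 + 840·585.31 + 420·82.51)/1660 = 415.33169
V̂(x̄_st) = Σ W_h² (1 − n_h/N_h) s_h²/n_h, with W_h = N_h/N and N = 1660:
  stratum A: (400/1660)²·(1 − 41/400)·218.9²/41 = 60.904
  stratum B: (840/1660)²·(1 − 111/840)·409.3²/111 = 335.391
  stratum C: (420/1660)²·(1 − 15/420)·25.0²/15 = 2.57204
V̂(x̄_st) = 398.867
SE(x̄_st) = √398.867 = 19.9717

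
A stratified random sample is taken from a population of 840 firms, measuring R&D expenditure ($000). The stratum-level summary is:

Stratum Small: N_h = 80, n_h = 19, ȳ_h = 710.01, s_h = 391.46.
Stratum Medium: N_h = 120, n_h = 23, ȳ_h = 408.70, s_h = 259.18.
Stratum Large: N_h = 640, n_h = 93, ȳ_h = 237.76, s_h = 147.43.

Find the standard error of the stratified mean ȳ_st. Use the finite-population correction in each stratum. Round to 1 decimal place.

V̂(ȳ_st) = Σ W_h² (1 − n_h/N_h) s_h²/n_h, with W_h = N_h/N and N = 840:
  stratum Small: (80/840)²·(1 − 19/80)·391.46²/19 = 55.7805
  stratum Medium: (120/840)²·(1 − 23/120)·259.18²/23 = 48.1803
  stratum Large: (640/840)²·(1 − 93/640)·147.43²/93 = 115.957
V̂(ȳ_st) = 219.918
SE(ȳ_st) = √219.918 = 14.8296

SE(ȳ_st) ≈ 14.8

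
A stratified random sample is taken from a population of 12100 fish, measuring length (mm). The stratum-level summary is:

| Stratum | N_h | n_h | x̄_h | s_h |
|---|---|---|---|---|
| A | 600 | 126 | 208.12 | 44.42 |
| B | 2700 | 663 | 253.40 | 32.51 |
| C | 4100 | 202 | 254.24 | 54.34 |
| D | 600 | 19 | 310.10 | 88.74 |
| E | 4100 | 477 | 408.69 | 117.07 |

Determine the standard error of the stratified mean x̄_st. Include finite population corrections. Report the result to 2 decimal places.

SE(x̄_st) ≈ 2.36

V̂(x̄_st) = Σ W_h² (1 − n_h/N_h) s_h²/n_h, with W_h = N_h/N and N = 12100:
  stratum A: (600/12100)²·(1 − 126/600)·44.42²/126 = 0.030419
  stratum B: (2700/12100)²·(1 − 663/2700)·32.51²/663 = 0.0598831
  stratum C: (4100/12100)²·(1 − 202/4100)·54.34²/202 = 1.59567
  stratum D: (600/12100)²·(1 − 19/600)·88.74²/19 = 0.986829
  stratum E: (4100/12100)²·(1 − 477/4100)·117.07²/477 = 2.91511
V̂(x̄_st) = 5.58791
SE(x̄_st) = √5.58791 = 2.36388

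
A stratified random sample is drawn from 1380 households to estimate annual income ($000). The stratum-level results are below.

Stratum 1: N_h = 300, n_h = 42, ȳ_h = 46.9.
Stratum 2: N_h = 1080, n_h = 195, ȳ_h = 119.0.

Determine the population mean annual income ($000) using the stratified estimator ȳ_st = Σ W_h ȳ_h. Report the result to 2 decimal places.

ȳ_st ≈ 103.33

N = Σ N_h = 1380. Stratum weights W_h = N_h/N.
ȳ_st = (300·46.9 + 1080·119.0) / 1380 = 103.3261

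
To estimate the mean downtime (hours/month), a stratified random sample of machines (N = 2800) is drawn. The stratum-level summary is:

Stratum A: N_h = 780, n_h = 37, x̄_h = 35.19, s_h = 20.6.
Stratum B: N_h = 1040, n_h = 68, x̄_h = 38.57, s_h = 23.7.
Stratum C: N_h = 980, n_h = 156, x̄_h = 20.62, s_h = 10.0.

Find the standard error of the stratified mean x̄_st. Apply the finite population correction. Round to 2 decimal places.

SE(x̄_st) ≈ 1.41

V̂(x̄_st) = Σ W_h² (1 − n_h/N_h) s_h²/n_h, with W_h = N_h/N and N = 2800:
  stratum A: (780/2800)²·(1 − 37/780)·20.6²/37 = 0.847813
  stratum B: (1040/2800)²·(1 − 68/1040)·23.7²/68 = 1.06505
  stratum C: (980/2800)²·(1 − 156/980)·10.0²/156 = 0.0660256
V̂(x̄_st) = 1.97889
SE(x̄_st) = √1.97889 = 1.40673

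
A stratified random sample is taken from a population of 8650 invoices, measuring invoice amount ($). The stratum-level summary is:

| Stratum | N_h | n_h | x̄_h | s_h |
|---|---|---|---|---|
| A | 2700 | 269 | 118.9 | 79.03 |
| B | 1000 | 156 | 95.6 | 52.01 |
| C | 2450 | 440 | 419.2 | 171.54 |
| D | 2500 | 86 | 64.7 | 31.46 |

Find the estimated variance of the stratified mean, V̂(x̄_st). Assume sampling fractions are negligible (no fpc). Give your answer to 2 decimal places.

V̂(x̄_st) = Σ W_h² s_h²/n_h, with W_h = N_h/N and N = 8650:
  stratum A: (2700/8650)²·79.03²/269 = 2.26218
  stratum B: (1000/8650)²·52.01²/156 = 0.231748
  stratum C: (2450/8650)²·171.54²/440 = 5.3651
  stratum D: (2500/8650)²·31.46²/86 = 0.961317
V̂(x̄_st) = 8.82035

V̂(x̄_st) ≈ 8.82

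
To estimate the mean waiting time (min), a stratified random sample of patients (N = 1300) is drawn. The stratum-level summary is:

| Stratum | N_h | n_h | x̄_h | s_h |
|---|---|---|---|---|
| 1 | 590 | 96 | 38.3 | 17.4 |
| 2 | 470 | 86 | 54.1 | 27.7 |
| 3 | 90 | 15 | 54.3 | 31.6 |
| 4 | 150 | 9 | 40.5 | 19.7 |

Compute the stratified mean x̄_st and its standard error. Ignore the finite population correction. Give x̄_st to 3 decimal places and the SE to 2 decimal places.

x̄_st ≈ 45.374, SE ≈ 1.65

x̄_st = Σ W_h x̄_h = (590·38.3 + 470·54.1 + 90·54.3 + 150·40.5)/1300 = 45.37385
V̂(x̄_st) = Σ W_h² s_h²/n_h, with W_h = N_h/N and N = 1300:
  stratum 1: (590/1300)²·17.4²/96 = 0.649598
  stratum 2: (470/1300)²·27.7²/86 = 1.16619
  stratum 3: (90/1300)²·31.6²/15 = 0.319067
  stratum 4: (150/1300)²·19.7²/9 = 0.574098
V̂(x̄_st) = 2.70895
SE(x̄_st) = √2.70895 = 1.64589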